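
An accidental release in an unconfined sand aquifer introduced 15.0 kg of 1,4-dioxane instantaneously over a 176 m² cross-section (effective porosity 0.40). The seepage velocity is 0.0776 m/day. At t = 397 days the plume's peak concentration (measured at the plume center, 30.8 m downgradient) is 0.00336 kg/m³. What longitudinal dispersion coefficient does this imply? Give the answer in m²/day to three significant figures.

At the plume center C_max = M/(n_e·A·√(4πDt)), so D = M²/(4πt·(n_e·A·C_max)²).
n_e·A·C_max = 0.40 × 176 × 0.00336 = 0.2365 kg/m.
D = 15.0²/(4π × 397 × 0.2365²) = 0.806 m²/day.

0.806 m²/day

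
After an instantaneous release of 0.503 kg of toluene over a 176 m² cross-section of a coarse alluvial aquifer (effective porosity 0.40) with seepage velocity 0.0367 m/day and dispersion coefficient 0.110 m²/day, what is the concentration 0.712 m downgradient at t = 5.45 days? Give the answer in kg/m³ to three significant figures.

For an instantaneous plane source, C(x,t) = M/(n_e·A·√(4πDt)) · exp(−(x−vt)²/(4Dt)), with n_e·A the pore (flow) area.
Plume center vt = 0.0367 × 5.45 = 0.200015 m, so the well at 0.712 m is 0.511985 m downgradient of the peak.
√(4πDt) = 2.745 m, giving peak height M/(n_e·A·√(4πDt)) = 0.503/(0.40 × 176 × 2.745) = 0.002603 kg/m³.
(x−vt)²/(4Dt) = (0.511985)²/(4 × 0.110 × 5.45) = 0.1093; exp(−0.1093) = 0.8965.
C = 0.002603 × 0.8965 = 0.00233 kg/m³.

0.00233 kg/m³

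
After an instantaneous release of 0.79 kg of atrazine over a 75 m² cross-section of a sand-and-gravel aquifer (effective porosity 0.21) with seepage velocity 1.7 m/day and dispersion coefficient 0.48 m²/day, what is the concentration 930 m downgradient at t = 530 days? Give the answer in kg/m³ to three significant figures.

For an instantaneous plane source, C(x,t) = M/(n_e·A·√(4πDt)) · exp(−(x−vt)²/(4Dt)), with n_e·A the pore (flow) area.
Plume center vt = 1.7 × 530 = 901 m, so the well at 930 m is 29 m downgradient of the peak.
√(4πDt) = 56.54 m, giving peak height M/(n_e·A·√(4πDt)) = 0.79/(0.21 × 75 × 56.54) = 0.0008871 kg/m³.
(x−vt)²/(4Dt) = (29)²/(4 × 0.48 × 530) = 0.8265; exp(−0.8265) = 0.4376.
C = 0.0008871 × 0.4376 = 0.000388 kg/m³.

0.000388 kg/m³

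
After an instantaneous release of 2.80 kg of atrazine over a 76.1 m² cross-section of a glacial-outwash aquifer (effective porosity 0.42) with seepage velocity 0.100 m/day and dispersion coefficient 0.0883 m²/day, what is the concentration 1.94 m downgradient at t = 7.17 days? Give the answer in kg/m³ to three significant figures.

For an instantaneous plane source, C(x,t) = M/(n_e·A·√(4πDt)) · exp(−(x−vt)²/(4Dt)), with n_e·A the pore (flow) area.
Plume center vt = 0.100 × 7.17 = 0.717 m, so the well at 1.94 m is 1.223 m downgradient of the peak.
√(4πDt) = 2.821 m, giving peak height M/(n_e·A·√(4πDt)) = 2.80/(0.42 × 76.1 × 2.821) = 0.03105 kg/m³.
(x−vt)²/(4Dt) = (1.223)²/(4 × 0.0883 × 7.17) = 0.5906; exp(−0.5906) = 0.5540.
C = 0.03105 × 0.5540 = 0.0172 kg/m³.

0.0172 kg/m³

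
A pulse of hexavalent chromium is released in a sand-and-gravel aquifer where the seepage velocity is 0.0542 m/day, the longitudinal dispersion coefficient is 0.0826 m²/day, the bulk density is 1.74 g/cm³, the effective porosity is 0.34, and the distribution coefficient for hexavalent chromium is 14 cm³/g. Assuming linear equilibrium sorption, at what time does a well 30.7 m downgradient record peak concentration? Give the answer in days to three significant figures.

Retardation factor R = 1 + ρ_b·K_d/n = 1 + 1.74 × 14/0.34 = 72.65.
Sorption retards both mechanisms: v_R = v/R = 0.0007460 m/day, D_R = D/R = 0.001137 m²/day.
Peak time from v_R²t² + 2D_R t − x² = 0: t = (√(D_R² + v_R²x²) − D_R)/v_R².
√(D_R² + v_R²x²) = √(0.001137² + 0.0007460² × 30.7²) = 0.02293; v_R² = 5.565e-07.
t = (0.02293 − 0.001137)/5.565e-07 = 39200 days.

39200 days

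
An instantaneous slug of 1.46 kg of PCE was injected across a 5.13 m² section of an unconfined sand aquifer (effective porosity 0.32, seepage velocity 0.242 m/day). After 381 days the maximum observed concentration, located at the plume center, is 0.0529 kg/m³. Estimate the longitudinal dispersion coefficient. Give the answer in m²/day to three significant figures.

0.0590 m²/day

At the plume center C_max = M/(n_e·A·√(4πDt)), so D = M²/(4πt·(n_e·A·C_max)²).
n_e·A·C_max = 0.32 × 5.13 × 0.0529 = 0.08684 kg/m.
D = 1.46²/(4π × 381 × 0.08684²) = 0.0590 m²/day.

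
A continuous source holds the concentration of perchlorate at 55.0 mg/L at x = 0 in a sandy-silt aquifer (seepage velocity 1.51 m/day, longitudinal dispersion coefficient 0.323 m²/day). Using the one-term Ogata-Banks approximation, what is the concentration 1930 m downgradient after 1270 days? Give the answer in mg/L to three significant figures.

18.4 mg/L

For a continuous step input, C/C₀ ≈ ½·erfc((x−vt)/(2√(Dt))).
vt = 1.51 × 1270 = 1917.7 m and 2√(Dt) = 2√(0.323 × 1270) = 40.51 m.
Argument (x−vt)/(2√(Dt)) = (1930 − 1917.7)/40.51 = 0.3036; ½·erfc(0.3036) = 0.3338.
C = 55.0 × 0.3338 = 18.4 mg/L.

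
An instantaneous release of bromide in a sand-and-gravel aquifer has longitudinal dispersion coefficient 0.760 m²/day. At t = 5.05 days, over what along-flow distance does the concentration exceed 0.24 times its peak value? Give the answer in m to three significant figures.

The plume is Gaussian with σ = √(2Dt) = √(2 × 0.760 × 5.05) = 2.771 m.
C/C_peak = exp(−Δx²/(2σ²)) = 0.24 ⇒ Δx = σ·√(−2 ln 0.24) = 2.771 × 1.689 = 4.680 m.
Width = 2Δx = 9.36 m.

9.36 m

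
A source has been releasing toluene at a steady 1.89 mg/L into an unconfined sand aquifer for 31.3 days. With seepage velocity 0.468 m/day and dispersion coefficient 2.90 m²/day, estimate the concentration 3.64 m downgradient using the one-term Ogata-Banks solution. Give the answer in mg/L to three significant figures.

1.50 mg/L

For a continuous step input, C/C₀ ≈ ½·erfc((x−vt)/(2√(Dt))).
vt = 0.468 × 31.3 = 14.6484 m and 2√(Dt) = 2√(2.90 × 31.3) = 19.05 m.
Argument (x−vt)/(2√(Dt)) = (3.64 − 14.6484)/19.05 = -0.5779; ½·erfc(-0.5779) = 0.7931.
C = 1.89 × 0.7931 = 1.50 mg/L.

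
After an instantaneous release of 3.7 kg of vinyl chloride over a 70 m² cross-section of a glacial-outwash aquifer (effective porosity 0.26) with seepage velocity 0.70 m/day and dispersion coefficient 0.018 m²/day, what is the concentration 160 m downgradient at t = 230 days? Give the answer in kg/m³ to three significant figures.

For an instantaneous plane source, C(x,t) = M/(n_e·A·√(4πDt)) · exp(−(x−vt)²/(4Dt)), with n_e·A the pore (flow) area.
Plume center vt = 0.70 × 230 = 161 m, so the well at 160 m is 1 m upgradient of the peak.
√(4πDt) = 7.213 m, giving peak height M/(n_e·A·√(4πDt)) = 3.7/(0.26 × 70 × 7.213) = 0.02818 kg/m³.
(x−vt)²/(4Dt) = (-1)²/(4 × 0.018 × 230) = 0.06039; exp(−0.06039) = 0.9414.
C = 0.02818 × 0.9414 = 0.0265 kg/m³.

0.0265 kg/m³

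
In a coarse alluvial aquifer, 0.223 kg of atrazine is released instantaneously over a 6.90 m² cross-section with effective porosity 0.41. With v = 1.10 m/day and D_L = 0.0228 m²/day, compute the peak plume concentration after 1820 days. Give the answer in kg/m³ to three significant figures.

0.00345 kg/m³

The peak of an instantaneous 1D plume sits at x = vt; there the Gaussian factor is 1 and C_max = M/(n_e·A·√(4πDt)), where n_e·A is the pore area the mass is dissolved in.
√(4πDt) = √(4π × 0.0228 × 1820) = 22.84 m, so C_max = 0.223/(0.41 × 6.90 × 22.84) = 0.00345 kg/m³.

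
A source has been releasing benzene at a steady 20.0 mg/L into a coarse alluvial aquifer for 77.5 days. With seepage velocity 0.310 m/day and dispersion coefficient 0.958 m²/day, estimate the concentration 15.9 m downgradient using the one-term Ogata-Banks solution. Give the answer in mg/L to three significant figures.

For a continuous step input, C/C₀ ≈ ½·erfc((x−vt)/(2√(Dt))).
vt = 0.310 × 77.5 = 24.025 m and 2√(Dt) = 2√(0.958 × 77.5) = 17.23 m.
Argument (x−vt)/(2√(Dt)) = (15.9 − 24.025)/17.23 = -0.4716; ½·erfc(-0.4716) = 0.7476.
C = 20.0 × 0.7476 = 15.0 mg/L.

15.0 mg/L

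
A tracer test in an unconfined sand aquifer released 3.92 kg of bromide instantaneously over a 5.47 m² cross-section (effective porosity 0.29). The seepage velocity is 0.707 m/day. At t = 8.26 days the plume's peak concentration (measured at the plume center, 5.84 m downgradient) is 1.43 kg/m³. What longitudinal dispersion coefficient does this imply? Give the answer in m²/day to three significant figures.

0.0288 m²/day

At the plume center C_max = M/(n_e·A·√(4πDt)), so D = M²/(4πt·(n_e·A·C_max)²).
n_e·A·C_max = 0.29 × 5.47 × 1.43 = 2.268 kg/m.
D = 3.92²/(4π × 8.26 × 2.268²) = 0.0288 m²/day.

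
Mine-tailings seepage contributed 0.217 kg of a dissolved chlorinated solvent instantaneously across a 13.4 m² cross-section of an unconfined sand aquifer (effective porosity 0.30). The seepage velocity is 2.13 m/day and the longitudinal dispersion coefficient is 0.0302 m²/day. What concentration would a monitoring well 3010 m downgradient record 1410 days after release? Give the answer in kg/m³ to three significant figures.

0.00179 kg/m³

For an instantaneous plane source, C(x,t) = M/(n_e·A·√(4πDt)) · exp(−(x−vt)²/(4Dt)), with n_e·A the pore (flow) area.
Plume center vt = 2.13 × 1410 = 3003.3 m, so the well at 3010 m is 6.7 m downgradient of the peak.
√(4πDt) = 23.13 m, giving peak height M/(n_e·A·√(4πDt)) = 0.217/(0.30 × 13.4 × 23.13) = 0.002334 kg/m³.
(x−vt)²/(4Dt) = (6.7)²/(4 × 0.0302 × 1410) = 0.2636; exp(−0.2636) = 0.7683.
C = 0.002334 × 0.7683 = 0.00179 kg/m³.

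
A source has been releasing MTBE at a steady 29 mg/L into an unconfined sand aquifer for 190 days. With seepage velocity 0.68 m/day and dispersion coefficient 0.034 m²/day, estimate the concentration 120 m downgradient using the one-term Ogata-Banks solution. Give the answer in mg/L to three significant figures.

For a continuous step input, C/C₀ ≈ ½·erfc((x−vt)/(2√(Dt))).
vt = 0.68 × 190 = 129.2 m and 2√(Dt) = 2√(0.034 × 190) = 5.083 m.
Argument (x−vt)/(2√(Dt)) = (120 − 129.2)/5.083 = -1.810; ½·erfc(-1.810) = 0.9948.
C = 29 × 0.9948 = 28.8 mg/L.

28.8 mg/L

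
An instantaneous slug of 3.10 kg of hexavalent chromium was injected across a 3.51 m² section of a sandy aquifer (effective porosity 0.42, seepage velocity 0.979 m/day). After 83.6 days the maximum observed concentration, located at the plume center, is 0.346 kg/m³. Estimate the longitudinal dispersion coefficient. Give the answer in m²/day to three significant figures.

At the plume center C_max = M/(n_e·A·√(4πDt)), so D = M²/(4πt·(n_e·A·C_max)²).
n_e·A·C_max = 0.42 × 3.51 × 0.346 = 0.5101 kg/m.
D = 3.10²/(4π × 83.6 × 0.5101²) = 0.0352 m²/day.

0.0352 m²/day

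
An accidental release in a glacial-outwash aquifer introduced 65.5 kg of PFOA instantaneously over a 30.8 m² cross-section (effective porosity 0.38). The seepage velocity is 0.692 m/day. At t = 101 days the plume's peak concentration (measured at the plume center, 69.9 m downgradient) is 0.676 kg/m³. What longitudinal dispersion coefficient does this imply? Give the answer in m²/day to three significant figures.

At the plume center C_max = M/(n_e·A·√(4πDt)), so D = M²/(4πt·(n_e·A·C_max)²).
n_e·A·C_max = 0.38 × 30.8 × 0.676 = 7.912 kg/m.
D = 65.5²/(4π × 101 × 7.912²) = 0.0540 m²/day.

0.0540 m²/day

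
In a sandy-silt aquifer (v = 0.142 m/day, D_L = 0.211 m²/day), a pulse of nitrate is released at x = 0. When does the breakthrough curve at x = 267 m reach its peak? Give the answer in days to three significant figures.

For the 1D instantaneous-source solution, setting ∂C/∂t = 0 at fixed x gives v²t² + 2Dt − x² = 0, so t = (√(D² + v²x²) − D)/v².
√(D² + v²x²) = √(0.211² + 0.142² × 267²) = 37.91; v² = 0.020164.
t = (37.91 − 0.211)/0.020164 = 1870 days (vs. the pure-advection estimate x/v = 1880 d).

1870 days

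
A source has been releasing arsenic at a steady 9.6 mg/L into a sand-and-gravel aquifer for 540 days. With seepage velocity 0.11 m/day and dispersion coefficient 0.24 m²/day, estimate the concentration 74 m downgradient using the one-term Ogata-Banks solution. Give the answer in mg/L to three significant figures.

For a continuous step input, C/C₀ ≈ ½·erfc((x−vt)/(2√(Dt))).
vt = 0.11 × 540 = 59.4 m and 2√(Dt) = 2√(0.24 × 540) = 22.77 m.
Argument (x−vt)/(2√(Dt)) = (74 − 59.4)/22.77 = 0.6412; ½·erfc(0.6412) = 0.1823.
C = 9.6 × 0.1823 = 1.75 mg/L.

1.75 mg/L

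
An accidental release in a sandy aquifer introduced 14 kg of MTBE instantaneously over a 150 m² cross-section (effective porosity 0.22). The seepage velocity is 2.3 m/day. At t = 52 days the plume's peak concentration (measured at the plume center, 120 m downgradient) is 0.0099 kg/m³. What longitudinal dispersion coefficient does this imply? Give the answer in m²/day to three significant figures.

2.81 m²/day

At the plume center C_max = M/(n_e·A·√(4πDt)), so D = M²/(4πt·(n_e·A·C_max)²).
n_e·A·C_max = 0.22 × 150 × 0.0099 = 0.3267 kg/m.
D = 14²/(4π × 52 × 0.3267²) = 2.81 m²/day.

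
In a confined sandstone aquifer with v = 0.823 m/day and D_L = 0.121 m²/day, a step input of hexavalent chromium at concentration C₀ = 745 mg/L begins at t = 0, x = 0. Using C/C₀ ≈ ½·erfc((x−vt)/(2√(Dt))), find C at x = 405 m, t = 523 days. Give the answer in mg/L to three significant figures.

For a continuous step input, C/C₀ ≈ ½·erfc((x−vt)/(2√(Dt))).
vt = 0.823 × 523 = 430.429 m and 2√(Dt) = 2√(0.121 × 523) = 15.91 m.
Argument (x−vt)/(2√(Dt)) = (405 − 430.429)/15.91 = -1.598; ½·erfc(-1.598) = 0.9881.
C = 745 × 0.9881 = 736 mg/L.

736 mg/L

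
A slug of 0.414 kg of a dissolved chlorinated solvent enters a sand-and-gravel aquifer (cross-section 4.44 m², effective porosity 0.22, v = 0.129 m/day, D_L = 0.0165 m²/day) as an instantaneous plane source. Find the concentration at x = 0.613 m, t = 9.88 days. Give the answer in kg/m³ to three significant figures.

For an instantaneous plane source, C(x,t) = M/(n_e·A·√(4πDt)) · exp(−(x−vt)²/(4Dt)), with n_e·A the pore (flow) area.
Plume center vt = 0.129 × 9.88 = 1.27452 m, so the well at 0.613 m is 0.66152 m upgradient of the peak.
√(4πDt) = 1.431 m, giving peak height M/(n_e·A·√(4πDt)) = 0.414/(0.22 × 4.44 × 1.431) = 0.2962 kg/m³.
(x−vt)²/(4Dt) = (-0.66152)²/(4 × 0.0165 × 9.88) = 0.6711; exp(−0.6711) = 0.5111.
C = 0.2962 × 0.5111 = 0.151 kg/m³.

0.151 kg/m³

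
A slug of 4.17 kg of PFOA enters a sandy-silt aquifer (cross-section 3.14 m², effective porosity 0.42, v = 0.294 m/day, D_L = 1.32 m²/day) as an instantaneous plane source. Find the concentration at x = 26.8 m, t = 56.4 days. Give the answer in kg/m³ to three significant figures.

For an instantaneous plane source, C(x,t) = M/(n_e·A·√(4πDt)) · exp(−(x−vt)²/(4Dt)), with n_e·A the pore (flow) area.
Plume center vt = 0.294 × 56.4 = 16.5816 m, so the well at 26.8 m is 10.2184 m downgradient of the peak.
√(4πDt) = 30.59 m, giving peak height M/(n_e·A·√(4πDt)) = 4.17/(0.42 × 3.14 × 30.59) = 0.1034 kg/m³.
(x−vt)²/(4Dt) = (10.2184)²/(4 × 1.32 × 56.4) = 0.3506; exp(−0.3506) = 0.7043.
C = 0.1034 × 0.7043 = 0.0728 kg/m³.

0.0728 kg/m³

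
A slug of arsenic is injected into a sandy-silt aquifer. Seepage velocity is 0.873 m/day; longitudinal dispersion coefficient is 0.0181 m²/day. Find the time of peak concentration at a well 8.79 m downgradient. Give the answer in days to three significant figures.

For the 1D instantaneous-source solution, setting ∂C/∂t = 0 at fixed x gives v²t² + 2Dt − x² = 0, so t = (√(D² + v²x²) − D)/v².
√(D² + v²x²) = √(0.0181² + 0.873² × 8.79²) = 7.674; v² = 0.762129.
t = (7.674 − 0.0181)/0.762129 = 10.0 days (vs. the pure-advection estimate x/v = 10.1 d).

10.0 days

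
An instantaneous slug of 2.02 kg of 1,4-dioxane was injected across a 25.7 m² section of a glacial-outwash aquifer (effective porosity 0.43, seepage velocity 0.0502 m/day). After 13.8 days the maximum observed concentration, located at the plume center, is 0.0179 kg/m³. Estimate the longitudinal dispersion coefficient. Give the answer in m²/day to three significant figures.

0.601 m²/day

At the plume center C_max = M/(n_e·A·√(4πDt)), so D = M²/(4πt·(n_e·A·C_max)²).
n_e·A·C_max = 0.43 × 25.7 × 0.0179 = 0.1978 kg/m.
D = 2.02²/(4π × 13.8 × 0.1978²) = 0.601 m²/day.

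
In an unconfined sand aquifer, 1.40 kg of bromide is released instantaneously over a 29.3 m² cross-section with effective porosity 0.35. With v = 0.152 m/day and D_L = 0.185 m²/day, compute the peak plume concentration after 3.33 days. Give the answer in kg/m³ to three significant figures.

0.0491 kg/m³

The peak of an instantaneous 1D plume sits at x = vt; there the Gaussian factor is 1 and C_max = M/(n_e·A·√(4πDt)), where n_e·A is the pore area the mass is dissolved in.
√(4πDt) = √(4π × 0.185 × 3.33) = 2.782 m, so C_max = 1.40/(0.35 × 29.3 × 2.782) = 0.0491 kg/m³.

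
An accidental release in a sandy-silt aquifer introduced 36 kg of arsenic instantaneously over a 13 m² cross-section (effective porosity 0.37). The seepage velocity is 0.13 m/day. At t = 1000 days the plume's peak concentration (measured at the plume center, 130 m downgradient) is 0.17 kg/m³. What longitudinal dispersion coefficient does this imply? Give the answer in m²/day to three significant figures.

At the plume center C_max = M/(n_e·A·√(4πDt)), so D = M²/(4πt·(n_e·A·C_max)²).
n_e·A·C_max = 0.37 × 13 × 0.17 = 0.8177 kg/m.
D = 36²/(4π × 1000 × 0.8177²) = 0.154 m²/day.

0.154 m²/day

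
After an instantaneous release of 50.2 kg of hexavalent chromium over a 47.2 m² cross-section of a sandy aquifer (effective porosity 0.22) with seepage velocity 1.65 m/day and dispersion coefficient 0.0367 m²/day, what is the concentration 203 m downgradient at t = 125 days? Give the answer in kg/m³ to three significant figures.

For an instantaneous plane source, C(x,t) = M/(n_e·A·√(4πDt)) · exp(−(x−vt)²/(4Dt)), with n_e·A the pore (flow) area.
Plume center vt = 1.65 × 125 = 206.25 m, so the well at 203 m is 3.25 m upgradient of the peak.
√(4πDt) = 7.593 m, giving peak height M/(n_e·A·√(4πDt)) = 50.2/(0.22 × 47.2 × 7.593) = 0.6367 kg/m³.
(x−vt)²/(4Dt) = (-3.25)²/(4 × 0.0367 × 125) = 0.5756; exp(−0.5756) = 0.5624.
C = 0.6367 × 0.5624 = 0.358 kg/m³.

0.358 kg/m³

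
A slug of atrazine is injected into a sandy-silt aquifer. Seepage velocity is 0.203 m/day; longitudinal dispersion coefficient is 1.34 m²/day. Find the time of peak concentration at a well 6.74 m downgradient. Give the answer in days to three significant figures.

For the 1D instantaneous-source solution, setting ∂C/∂t = 0 at fixed x gives v²t² + 2Dt − x² = 0, so t = (√(D² + v²x²) − D)/v².
√(D² + v²x²) = √(1.34² + 0.203² × 6.74²) = 1.915; v² = 0.041209.
t = (1.915 − 1.34)/0.041209 = 14.0 days (vs. the pure-advection estimate x/v = 33.2 d).

14.0 days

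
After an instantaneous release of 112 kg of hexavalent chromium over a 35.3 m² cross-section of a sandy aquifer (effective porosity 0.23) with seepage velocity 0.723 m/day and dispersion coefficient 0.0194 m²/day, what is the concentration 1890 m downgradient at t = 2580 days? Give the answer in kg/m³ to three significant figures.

0.0264 kg/m³

For an instantaneous plane source, C(x,t) = M/(n_e·A·√(4πDt)) · exp(−(x−vt)²/(4Dt)), with n_e·A the pore (flow) area.
Plume center vt = 0.723 × 2580 = 1865.34 m, so the well at 1890 m is 24.66 m downgradient of the peak.
√(4πDt) = 25.08 m, giving peak height M/(n_e·A·√(4πDt)) = 112/(0.23 × 35.3 × 25.08) = 0.5500 kg/m³.
(x−vt)²/(4Dt) = (24.66)²/(4 × 0.0194 × 2580) = 3.037; exp(−3.037) = 0.04798.
C = 0.5500 × 0.04798 = 0.0264 kg/m³.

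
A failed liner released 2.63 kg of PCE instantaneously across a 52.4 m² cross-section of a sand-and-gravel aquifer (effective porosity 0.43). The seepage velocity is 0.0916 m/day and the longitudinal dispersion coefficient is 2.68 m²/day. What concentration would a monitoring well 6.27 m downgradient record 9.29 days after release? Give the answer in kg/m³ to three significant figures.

For an instantaneous plane source, C(x,t) = M/(n_e·A·√(4πDt)) · exp(−(x−vt)²/(4Dt)), with n_e·A the pore (flow) area.
Plume center vt = 0.0916 × 9.29 = 0.850964 m, so the well at 6.27 m is 5.419036 m downgradient of the peak.
√(4πDt) = 17.69 m, giving peak height M/(n_e·A·√(4πDt)) = 2.63/(0.43 × 52.4 × 17.69) = 0.006598 kg/m³.
(x−vt)²/(4Dt) = (5.419036)²/(4 × 2.68 × 9.29) = 0.2949; exp(−0.2949) = 0.7446.
C = 0.006598 × 0.7446 = 0.00491 kg/m³.

0.00491 kg/m³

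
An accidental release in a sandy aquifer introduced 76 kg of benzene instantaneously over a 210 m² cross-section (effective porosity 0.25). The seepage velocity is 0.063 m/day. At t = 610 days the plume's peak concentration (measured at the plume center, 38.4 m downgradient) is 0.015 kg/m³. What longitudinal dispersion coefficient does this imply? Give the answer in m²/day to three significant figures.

1.22 m²/day

At the plume center C_max = M/(n_e·A·√(4πDt)), so D = M²/(4πt·(n_e·A·C_max)²).
n_e·A·C_max = 0.25 × 210 × 0.015 = 0.7875 kg/m.
D = 76²/(4π × 610 × 0.7875²) = 1.22 m²/day.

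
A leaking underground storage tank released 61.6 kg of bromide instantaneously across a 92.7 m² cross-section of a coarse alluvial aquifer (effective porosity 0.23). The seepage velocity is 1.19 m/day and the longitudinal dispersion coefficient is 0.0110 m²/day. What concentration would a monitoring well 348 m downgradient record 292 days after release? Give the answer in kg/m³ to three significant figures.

0.445 kg/m³

For an instantaneous plane source, C(x,t) = M/(n_e·A·√(4πDt)) · exp(−(x−vt)²/(4Dt)), with n_e·A the pore (flow) area.
Plume center vt = 1.19 × 292 = 347.48 m, so the well at 348 m is 0.52 m downgradient of the peak.
√(4πDt) = 6.353 m, giving peak height M/(n_e·A·√(4πDt)) = 61.6/(0.23 × 92.7 × 6.353) = 0.4548 kg/m³.
(x−vt)²/(4Dt) = (0.52)²/(4 × 0.0110 × 292) = 0.02105; exp(−0.02105) = 0.9792.
C = 0.4548 × 0.9792 = 0.445 kg/m³.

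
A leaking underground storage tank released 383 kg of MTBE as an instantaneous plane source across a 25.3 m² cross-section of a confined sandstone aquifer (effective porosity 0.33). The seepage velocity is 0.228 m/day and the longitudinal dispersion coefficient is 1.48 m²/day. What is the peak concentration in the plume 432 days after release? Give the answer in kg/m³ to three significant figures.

0.512 kg/m³

The peak of an instantaneous 1D plume sits at x = vt; there the Gaussian factor is 1 and C_max = M/(n_e·A·√(4πDt)), where n_e·A is the pore area the mass is dissolved in.
√(4πDt) = √(4π × 1.48 × 432) = 89.64 m, so C_max = 383/(0.33 × 25.3 × 89.64) = 0.512 kg/m³.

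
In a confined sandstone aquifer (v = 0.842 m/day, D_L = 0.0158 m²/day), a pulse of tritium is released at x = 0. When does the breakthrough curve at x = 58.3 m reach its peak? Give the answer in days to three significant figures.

69.2 days

For the 1D instantaneous-source solution, setting ∂C/∂t = 0 at fixed x gives v²t² + 2Dt − x² = 0, so t = (√(D² + v²x²) − D)/v².
√(D² + v²x²) = √(0.0158² + 0.842² × 58.3²) = 49.09; v² = 0.708964.
t = (49.09 − 0.0158)/0.708964 = 69.2 days (vs. the pure-advection estimate x/v = 69.2 d).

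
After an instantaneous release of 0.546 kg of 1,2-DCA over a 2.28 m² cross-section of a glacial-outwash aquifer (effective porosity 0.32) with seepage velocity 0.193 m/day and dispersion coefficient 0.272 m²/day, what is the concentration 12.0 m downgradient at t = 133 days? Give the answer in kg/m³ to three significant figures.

For an instantaneous plane source, C(x,t) = M/(n_e·A·√(4πDt)) · exp(−(x−vt)²/(4Dt)), with n_e·A the pore (flow) area.
Plume center vt = 0.193 × 133 = 25.669 m, so the well at 12.0 m is 13.669 m upgradient of the peak.
√(4πDt) = 21.32 m, giving peak height M/(n_e·A·√(4πDt)) = 0.546/(0.32 × 2.28 × 21.32) = 0.03510 kg/m³.
(x−vt)²/(4Dt) = (-13.669)²/(4 × 0.272 × 133) = 1.291; exp(−1.291) = 0.2750.
C = 0.03510 × 0.2750 = 0.00965 kg/m³.

0.00965 kg/m³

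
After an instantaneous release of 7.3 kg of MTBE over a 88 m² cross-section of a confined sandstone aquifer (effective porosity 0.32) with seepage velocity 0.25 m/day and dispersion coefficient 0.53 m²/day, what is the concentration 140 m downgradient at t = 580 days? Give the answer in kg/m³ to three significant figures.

0.00409 kg/m³

For an instantaneous plane source, C(x,t) = M/(n_e·A·√(4πDt)) · exp(−(x−vt)²/(4Dt)), with n_e·A the pore (flow) area.
Plume center vt = 0.25 × 580 = 145 m, so the well at 140 m is 5 m upgradient of the peak.
√(4πDt) = 62.15 m, giving peak height M/(n_e·A·√(4πDt)) = 7.3/(0.32 × 88 × 62.15) = 0.004171 kg/m³.
(x−vt)²/(4Dt) = (-5)²/(4 × 0.53 × 580) = 0.02033; exp(−0.02033) = 0.9799.
C = 0.004171 × 0.9799 = 0.00409 kg/m³.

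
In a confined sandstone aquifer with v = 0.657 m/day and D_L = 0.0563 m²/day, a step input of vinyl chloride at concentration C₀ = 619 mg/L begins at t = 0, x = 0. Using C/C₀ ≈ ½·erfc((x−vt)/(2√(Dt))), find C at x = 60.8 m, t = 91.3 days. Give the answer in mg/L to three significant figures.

For a continuous step input, C/C₀ ≈ ½·erfc((x−vt)/(2√(Dt))).
vt = 0.657 × 91.3 = 59.9841 m and 2√(Dt) = 2√(0.0563 × 91.3) = 4.534 m.
Argument (x−vt)/(2√(Dt)) = (60.8 − 59.9841)/4.534 = 0.1800; ½·erfc(0.1800) = 0.3995.
C = 619 × 0.3995 = 247 mg/L.

247 mg/L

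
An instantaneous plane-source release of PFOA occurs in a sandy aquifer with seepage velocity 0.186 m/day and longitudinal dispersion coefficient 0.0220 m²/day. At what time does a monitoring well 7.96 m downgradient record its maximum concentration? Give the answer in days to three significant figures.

42.2 days

For the 1D instantaneous-source solution, setting ∂C/∂t = 0 at fixed x gives v²t² + 2Dt − x² = 0, so t = (√(D² + v²x²) − D)/v².
√(D² + v²x²) = √(0.0220² + 0.186² × 7.96²) = 1.481; v² = 0.034596.
t = (1.481 − 0.0220)/0.034596 = 42.2 days (vs. the pure-advection estimate x/v = 42.8 d).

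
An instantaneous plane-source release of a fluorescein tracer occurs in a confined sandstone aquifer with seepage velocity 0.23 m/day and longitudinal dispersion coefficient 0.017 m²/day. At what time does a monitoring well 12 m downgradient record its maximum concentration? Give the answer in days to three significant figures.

For the 1D instantaneous-source solution, setting ∂C/∂t = 0 at fixed x gives v²t² + 2Dt − x² = 0, so t = (√(D² + v²x²) − D)/v².
√(D² + v²x²) = √(0.017² + 0.23² × 12²) = 2.760; v² = 0.0529.
t = (2.760 − 0.017)/0.0529 = 51.9 days (vs. the pure-advection estimate x/v = 52.2 d).

51.9 days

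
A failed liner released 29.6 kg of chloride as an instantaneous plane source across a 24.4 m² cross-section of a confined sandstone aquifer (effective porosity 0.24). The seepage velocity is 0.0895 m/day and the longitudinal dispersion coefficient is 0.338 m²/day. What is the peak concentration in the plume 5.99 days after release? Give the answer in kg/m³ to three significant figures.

1.00 kg/m³

The peak of an instantaneous 1D plume sits at x = vt; there the Gaussian factor is 1 and C_max = M/(n_e·A·√(4πDt)), where n_e·A is the pore area the mass is dissolved in.
√(4πDt) = √(4π × 0.338 × 5.99) = 5.044 m, so C_max = 29.6/(0.24 × 24.4 × 5.044) = 1.00 kg/m³.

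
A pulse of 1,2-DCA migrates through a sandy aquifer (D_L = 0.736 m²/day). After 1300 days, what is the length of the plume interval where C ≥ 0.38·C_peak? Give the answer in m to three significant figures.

122 m

The plume is Gaussian with σ = √(2Dt) = √(2 × 0.736 × 1300) = 43.74 m.
C/C_peak = exp(−Δx²/(2σ²)) = 0.38 ⇒ Δx = σ·√(−2 ln 0.38) = 43.74 × 1.391 = 60.84 m.
Width = 2Δx = 122 m.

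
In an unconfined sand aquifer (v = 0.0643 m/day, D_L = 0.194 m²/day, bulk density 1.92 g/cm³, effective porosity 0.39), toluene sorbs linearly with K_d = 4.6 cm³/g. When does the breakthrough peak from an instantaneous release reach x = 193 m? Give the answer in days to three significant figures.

Retardation factor R = 1 + ρ_b·K_d/n = 1 + 1.92 × 4.6/0.39 = 23.65.
Sorption retards both mechanisms: v_R = v/R = 0.002719 m/day, D_R = D/R = 0.008203 m²/day.
Peak time from v_R²t² + 2D_R t − x² = 0: t = (√(D_R² + v_R²x²) − D_R)/v_R².
√(D_R² + v_R²x²) = √(0.008203² + 0.002719² × 193²) = 0.5248; v_R² = 7.393e-06.
t = (0.5248 − 0.008203)/7.393e-06 = 69900 days.

69900 days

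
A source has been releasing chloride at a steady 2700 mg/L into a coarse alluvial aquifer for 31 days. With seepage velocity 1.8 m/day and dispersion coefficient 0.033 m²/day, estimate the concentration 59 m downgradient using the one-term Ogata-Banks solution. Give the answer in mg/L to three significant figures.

34.1 mg/L

For a continuous step input, C/C₀ ≈ ½·erfc((x−vt)/(2√(Dt))).
vt = 1.8 × 31 = 55.8 m and 2√(Dt) = 2√(0.033 × 31) = 2.023 m.
Argument (x−vt)/(2√(Dt)) = (59 − 55.8)/2.023 = 1.582; ½·erfc(1.582) = 0.01263.
C = 2700 × 0.01263 = 34.1 mg/L.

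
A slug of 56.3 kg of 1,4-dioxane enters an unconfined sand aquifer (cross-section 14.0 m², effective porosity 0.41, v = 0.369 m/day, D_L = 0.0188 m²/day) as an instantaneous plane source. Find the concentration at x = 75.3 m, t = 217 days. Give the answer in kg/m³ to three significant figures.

For an instantaneous plane source, C(x,t) = M/(n_e·A·√(4πDt)) · exp(−(x−vt)²/(4Dt)), with n_e·A the pore (flow) area.
Plume center vt = 0.369 × 217 = 80.073 m, so the well at 75.3 m is 4.773 m upgradient of the peak.
√(4πDt) = 7.160 m, giving peak height M/(n_e·A·√(4πDt)) = 56.3/(0.41 × 14.0 × 7.160) = 1.370 kg/m³.
(x−vt)²/(4Dt) = (-4.773)²/(4 × 0.0188 × 217) = 1.396; exp(−1.396) = 0.2476.
C = 1.370 × 0.2476 = 0.339 kg/m³.

0.339 kg/m³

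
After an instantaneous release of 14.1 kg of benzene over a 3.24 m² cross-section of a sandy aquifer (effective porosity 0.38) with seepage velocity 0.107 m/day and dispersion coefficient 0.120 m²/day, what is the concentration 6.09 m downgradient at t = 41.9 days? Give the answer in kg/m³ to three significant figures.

For an instantaneous plane source, C(x,t) = M/(n_e·A·√(4πDt)) · exp(−(x−vt)²/(4Dt)), with n_e·A the pore (flow) area.
Plume center vt = 0.107 × 41.9 = 4.4833 m, so the well at 6.09 m is 1.6067 m downgradient of the peak.
√(4πDt) = 7.949 m, giving peak height M/(n_e·A·√(4πDt)) = 14.1/(0.38 × 3.24 × 7.949) = 1.441 kg/m³.
(x−vt)²/(4Dt) = (1.6067)²/(4 × 0.120 × 41.9) = 0.1284; exp(−0.1284) = 0.8795.
C = 1.441 × 0.8795 = 1.27 kg/m³.

1.27 kg/m³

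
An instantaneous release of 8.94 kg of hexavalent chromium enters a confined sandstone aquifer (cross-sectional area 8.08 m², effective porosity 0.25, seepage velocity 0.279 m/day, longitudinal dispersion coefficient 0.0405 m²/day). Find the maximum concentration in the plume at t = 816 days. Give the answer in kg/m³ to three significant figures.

The peak of an instantaneous 1D plume sits at x = vt; there the Gaussian factor is 1 and C_max = M/(n_e·A·√(4πDt)), where n_e·A is the pore area the mass is dissolved in.
√(4πDt) = √(4π × 0.0405 × 816) = 20.38 m, so C_max = 8.94/(0.25 × 8.08 × 20.38) = 0.217 kg/m³.

0.217 kg/m³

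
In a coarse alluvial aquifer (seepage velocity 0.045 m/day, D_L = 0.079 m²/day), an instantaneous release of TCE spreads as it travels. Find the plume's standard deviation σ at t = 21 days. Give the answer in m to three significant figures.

1.82 m

Dispersive spreading gives a Gaussian with σ² = 2Dt; advection only shifts the center.
σ = √(2 × 0.079 × 21) = 1.82 m.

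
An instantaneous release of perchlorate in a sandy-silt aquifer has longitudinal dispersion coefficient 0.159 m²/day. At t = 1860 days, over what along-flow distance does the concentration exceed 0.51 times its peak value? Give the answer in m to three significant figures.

56.4 m

The plume is Gaussian with σ = √(2Dt) = √(2 × 0.159 × 1860) = 24.32 m.
C/C_peak = exp(−Δx²/(2σ²)) = 0.51 ⇒ Δx = σ·√(−2 ln 0.51) = 24.32 × 1.160 = 28.21 m.
Width = 2Δx = 56.4 m.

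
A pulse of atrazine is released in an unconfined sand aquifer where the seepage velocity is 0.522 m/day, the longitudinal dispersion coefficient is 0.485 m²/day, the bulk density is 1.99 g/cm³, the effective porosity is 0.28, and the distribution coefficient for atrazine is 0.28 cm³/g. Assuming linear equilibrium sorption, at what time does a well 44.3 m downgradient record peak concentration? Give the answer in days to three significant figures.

248 days

Retardation factor R = 1 + ρ_b·K_d/n = 1 + 1.99 × 0.28/0.28 = 2.990.
Sorption retards both mechanisms: v_R = v/R = 0.1746 m/day, D_R = D/R = 0.1622 m²/day.
Peak time from v_R²t² + 2D_R t − x² = 0: t = (√(D_R² + v_R²x²) − D_R)/v_R².
√(D_R² + v_R²x²) = √(0.1622² + 0.1746² × 44.3²) = 7.736; v_R² = 0.03049.
t = (7.736 − 0.1622)/0.03049 = 248 days.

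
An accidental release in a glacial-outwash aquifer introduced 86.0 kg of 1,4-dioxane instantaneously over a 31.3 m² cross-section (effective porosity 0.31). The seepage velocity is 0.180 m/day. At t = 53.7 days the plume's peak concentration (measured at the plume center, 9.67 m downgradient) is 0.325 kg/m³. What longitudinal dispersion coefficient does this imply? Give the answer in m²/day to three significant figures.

1.10 m²/day

At the plume center C_max = M/(n_e·A·√(4πDt)), so D = M²/(4πt·(n_e·A·C_max)²).
n_e·A·C_max = 0.31 × 31.3 × 0.325 = 3.153 kg/m.
D = 86.0²/(4π × 53.7 × 3.153²) = 1.10 m²/day.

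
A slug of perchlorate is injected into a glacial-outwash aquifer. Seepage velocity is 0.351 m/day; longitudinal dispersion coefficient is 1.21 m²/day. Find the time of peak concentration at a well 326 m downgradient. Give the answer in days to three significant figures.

919 days

For the 1D instantaneous-source solution, setting ∂C/∂t = 0 at fixed x gives v²t² + 2Dt − x² = 0, so t = (√(D² + v²x²) − D)/v².
√(D² + v²x²) = √(1.21² + 0.351² × 326²) = 114.4; v² = 0.123201.
t = (114.4 − 1.21)/0.123201 = 919 days (vs. the pure-advection estimate x/v = 929 d).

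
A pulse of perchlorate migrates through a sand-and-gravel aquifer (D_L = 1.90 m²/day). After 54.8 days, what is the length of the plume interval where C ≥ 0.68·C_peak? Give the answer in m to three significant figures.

The plume is Gaussian with σ = √(2Dt) = √(2 × 1.90 × 54.8) = 14.43 m.
C/C_peak = exp(−Δx²/(2σ²)) = 0.68 ⇒ Δx = σ·√(−2 ln 0.68) = 14.43 × 0.8783 = 12.67 m.
Width = 2Δx = 25.3 m.

25.3 m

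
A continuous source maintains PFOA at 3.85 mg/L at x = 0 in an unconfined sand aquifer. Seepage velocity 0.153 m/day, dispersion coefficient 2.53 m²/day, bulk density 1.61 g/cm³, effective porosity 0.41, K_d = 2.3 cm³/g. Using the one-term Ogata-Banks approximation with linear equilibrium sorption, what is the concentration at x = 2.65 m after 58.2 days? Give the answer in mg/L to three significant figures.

Retardation factor R = 1 + ρ_b·K_d/n = 1 + 1.61 × 2.3/0.41 = 10.03.
Sorption retards both mechanisms: v_R = v/R = 0.01525 m/day, D_R = D/R = 0.2522 m²/day.
v_R·t = 0.01525 × 58.2 = 0.88755 m; 2√(D_R t) = 7.662 m; argument = (2.65 − 0.88755)/7.662 = 0.2300.
C = C₀ × ½·erfc(0.2300) = 3.85 × 0.3725 = 1.43 mg/L.

1.43 mg/L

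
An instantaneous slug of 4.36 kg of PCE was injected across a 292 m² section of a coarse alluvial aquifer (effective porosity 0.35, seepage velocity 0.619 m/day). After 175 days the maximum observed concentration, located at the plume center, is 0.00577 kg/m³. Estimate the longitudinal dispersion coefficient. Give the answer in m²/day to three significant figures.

0.0249 m²/day

At the plume center C_max = M/(n_e·A·√(4πDt)), so D = M²/(4πt·(n_e·A·C_max)²).
n_e·A·C_max = 0.35 × 292 × 0.00577 = 0.5897 kg/m.
D = 4.36²/(4π × 175 × 0.5897²) = 0.0249 m²/day.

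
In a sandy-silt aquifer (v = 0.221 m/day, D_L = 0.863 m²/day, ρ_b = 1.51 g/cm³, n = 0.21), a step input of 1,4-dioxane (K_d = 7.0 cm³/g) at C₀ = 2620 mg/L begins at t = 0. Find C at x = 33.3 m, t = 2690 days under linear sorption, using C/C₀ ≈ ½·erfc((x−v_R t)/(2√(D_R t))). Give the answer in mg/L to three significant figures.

Retardation factor R = 1 + ρ_b·K_d/n = 1 + 1.51 × 7.0/0.21 = 51.33.
Sorption retards both mechanisms: v_R = v/R = 0.004305 m/day, D_R = D/R = 0.01681 m²/day.
v_R·t = 0.004305 × 2690 = 11.58045 m; 2√(D_R t) = 13.45 m; argument = (33.3 − 11.58045)/13.45 = 1.615.
C = C₀ × ½·erfc(1.615) = 2620 × 0.01119 = 29.3 mg/L.

29.3 mg/L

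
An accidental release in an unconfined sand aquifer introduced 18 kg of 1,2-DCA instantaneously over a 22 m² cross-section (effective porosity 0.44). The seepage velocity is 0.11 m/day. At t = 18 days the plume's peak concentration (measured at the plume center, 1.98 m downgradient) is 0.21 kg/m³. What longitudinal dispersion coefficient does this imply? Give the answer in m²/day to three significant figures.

At the plume center C_max = M/(n_e·A·√(4πDt)), so D = M²/(4πt·(n_e·A·C_max)²).
n_e·A·C_max = 0.44 × 22 × 0.21 = 2.033 kg/m.
D = 18²/(4π × 18 × 2.033²) = 0.347 m²/day.

0.347 m²/day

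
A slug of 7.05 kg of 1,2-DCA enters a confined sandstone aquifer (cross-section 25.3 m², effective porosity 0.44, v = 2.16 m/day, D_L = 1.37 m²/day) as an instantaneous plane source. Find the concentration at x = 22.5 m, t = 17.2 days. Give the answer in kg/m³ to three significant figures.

0.00377 kg/m³

For an instantaneous plane source, C(x,t) = M/(n_e·A·√(4πDt)) · exp(−(x−vt)²/(4Dt)), with n_e·A the pore (flow) area.
Plume center vt = 2.16 × 17.2 = 37.152 m, so the well at 22.5 m is 14.652 m upgradient of the peak.
√(4πDt) = 17.21 m, giving peak height M/(n_e·A·√(4πDt)) = 7.05/(0.44 × 25.3 × 17.21) = 0.03680 kg/m³.
(x−vt)²/(4Dt) = (-14.652)²/(4 × 1.37 × 17.2) = 2.278; exp(−2.278) = 0.1025.
C = 0.03680 × 0.1025 = 0.00377 kg/m³.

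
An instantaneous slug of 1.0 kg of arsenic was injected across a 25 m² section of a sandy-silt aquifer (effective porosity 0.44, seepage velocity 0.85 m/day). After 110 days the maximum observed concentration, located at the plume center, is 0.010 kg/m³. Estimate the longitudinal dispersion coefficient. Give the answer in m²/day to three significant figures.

0.0598 m²/day

At the plume center C_max = M/(n_e·A·√(4πDt)), so D = M²/(4πt·(n_e·A·C_max)²).
n_e·A·C_max = 0.44 × 25 × 0.010 = 0.1100 kg/m.
D = 1.0²/(4π × 110 × 0.1100²) = 0.0598 m²/day.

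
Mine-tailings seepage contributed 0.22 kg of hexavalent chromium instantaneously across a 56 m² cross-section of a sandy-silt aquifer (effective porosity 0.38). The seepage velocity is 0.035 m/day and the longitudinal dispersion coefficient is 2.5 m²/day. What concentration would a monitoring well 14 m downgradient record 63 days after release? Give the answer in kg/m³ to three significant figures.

0.000186 kg/m³

For an instantaneous plane source, C(x,t) = M/(n_e·A·√(4πDt)) · exp(−(x−vt)²/(4Dt)), with n_e·A the pore (flow) area.
Plume center vt = 0.035 × 63 = 2.205 m, so the well at 14 m is 11.795 m downgradient of the peak.
√(4πDt) = 44.49 m, giving peak height M/(n_e·A·√(4πDt)) = 0.22/(0.38 × 56 × 44.49) = 0.0002324 kg/m³.
(x−vt)²/(4Dt) = (11.795)²/(4 × 2.5 × 63) = 0.2208; exp(−0.2208) = 0.8019.
C = 0.0002324 × 0.8019 = 0.000186 kg/m³.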